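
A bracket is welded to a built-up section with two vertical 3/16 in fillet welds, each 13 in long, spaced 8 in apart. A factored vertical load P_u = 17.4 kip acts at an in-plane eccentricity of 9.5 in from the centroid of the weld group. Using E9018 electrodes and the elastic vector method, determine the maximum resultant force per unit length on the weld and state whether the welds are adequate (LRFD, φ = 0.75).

f_max ≈ 2.04 kip/in; adequate

E90XX → F_EXX = 90 ksi.
Total weld length L_w = 26 in. Treat welds as unit-width lines.
Polar moment about centroid: J = 2[d³/12 + d(b/2)²] = 2[13³/12 + 13×4²] = 782.2 in³.
Direct shear f_v = P/L_w = 17.4 / 26 = 0.6692 kip/in (vertical).
Torsion M = P·e = 17.4 × 9.5 = 165.3 kip·in.
Critical point at (x, y) = (4, 6.5) from centroid. f_tx = M·y/J = 1.374 kip/in; f_ty = M·x/J = 0.8453 kip/in.
Resultant f_max = √[f_tx² + (f_v + f_ty)²] = √[1.374² + (0.6692 + 0.8453)²] = 2.045 kip/in.
Capacity per unit length: φr_n = 0.75 × 0.6 × 90 × (0.707 × 0.1875) = 5.369 kip/in.
2.045 ≤ 5.369 → adequate.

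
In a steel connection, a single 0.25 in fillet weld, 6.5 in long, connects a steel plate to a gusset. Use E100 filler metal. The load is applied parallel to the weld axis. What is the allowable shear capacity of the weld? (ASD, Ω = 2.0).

E100XX → F_EXX = 100 ksi.
Effective throat t_e = 0.707 × 0.25 = 0.1767 in.
Total length L = 6.5 in; A_we = 0.1767 × 6.5 = 1.149 in².
F_nw = 0.6 F_EXX = 0.6 × 100 = 60 ksi.
R_n = 60 × 1.149 = 68.93 kip; R_n/Ω = 68.93/2.0 = 34.47 kip.

R_n/Ω ≈ 34.5 kip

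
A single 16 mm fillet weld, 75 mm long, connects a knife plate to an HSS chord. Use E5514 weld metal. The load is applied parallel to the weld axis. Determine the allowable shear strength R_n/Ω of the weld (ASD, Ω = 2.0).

E55XX → F_EXX = 550 MPa.
Effective throat t_e = 0.707 × 16 = 11.31 mm.
Total length L = 75 mm; A_we = 11.31 × 75 = 848.4 mm².
F_nw = 0.6 F_EXX = 0.6 × 550 = 330 MPa.
R_n = 330 × 848.4 × 10⁻³ = 280 kN; R_n/Ω = 280/2.0 = 140 kN.

R_n/Ω ≈ 140 kN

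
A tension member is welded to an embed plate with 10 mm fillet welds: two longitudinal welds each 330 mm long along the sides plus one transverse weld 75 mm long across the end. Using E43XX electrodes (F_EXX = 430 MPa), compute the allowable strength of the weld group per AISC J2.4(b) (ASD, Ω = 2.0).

R_n/Ω ≈ 670 kN

t_e = 0.707 × 10 = 7.07 mm.
R_nwl = 0.6 × 430 × 7.07 × 660 × 10⁻³ = 1204 kN (longitudinal, 2 welds).
R_nwt = 0.6 × 430 × 7.07 × 75 × 10⁻³ = 136.8 kN (transverse, base value).
(i) R_nwl + R_nwt = 1341 kN; (ii) 0.85 R_nwl + 1.5 R_nwt = 1229 kN.
R_n = max = 1341 kN [governs: (i)]; R_n/Ω = 670.3 kN.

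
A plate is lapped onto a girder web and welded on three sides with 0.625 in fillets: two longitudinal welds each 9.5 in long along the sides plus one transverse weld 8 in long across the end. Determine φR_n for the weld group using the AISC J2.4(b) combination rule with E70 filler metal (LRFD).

E70XX → F_EXX = 70 ksi.
t_e = 0.707 × 0.625 = 0.4419 in.
R_nwl = 0.6 × 70 × 0.4419 × 19 = 352.6 kips (longitudinal, 2 welds).
R_nwt = 0.6 × 70 × 0.4419 × 8 = 148.5 kips (transverse, base value).
(i) R_nwl + R_nwt = 501.1 kips; (ii) 0.85 R_nwl + 1.5 R_nwt = 522.4 kips.
R_n = max = 522.4 kips [governs: (ii)]; φR_n = 391.8 kips.

φR_n ≈ 392 kips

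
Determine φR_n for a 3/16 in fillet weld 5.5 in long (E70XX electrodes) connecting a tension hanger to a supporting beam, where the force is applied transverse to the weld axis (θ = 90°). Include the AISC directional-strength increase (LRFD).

φR_n ≈ 34.4 kip

E70XX → F_EXX = 70 ksi.
t_e = 0.707 × 0.1875 = 0.1326 in; A_we = 0.1326 × 5.5 = 0.7291 in².
Directional factor: 1.0 + 0.5 sin^1.5(90°) = 1.5.
F_nw = 0.6 × 70 × 1.5 = 63 ksi.
φR_n = 0.75 × 63 × 0.7291 = 34.45 kip.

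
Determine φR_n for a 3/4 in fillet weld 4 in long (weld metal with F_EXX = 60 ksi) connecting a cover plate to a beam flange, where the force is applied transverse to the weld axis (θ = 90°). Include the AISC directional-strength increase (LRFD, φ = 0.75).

φR_n ≈ 85.9 kips

t_e = 0.707 × 0.75 = 0.5302 in; A_we = 0.5302 × 4 = 2.121 in².
Directional factor: 1.0 + 0.5 sin^1.5(90°) = 1.5.
F_nw = 0.6 × 60 × 1.5 = 54 ksi.
φR_n = 0.75 × 54 × 2.121 = 85.9 kips.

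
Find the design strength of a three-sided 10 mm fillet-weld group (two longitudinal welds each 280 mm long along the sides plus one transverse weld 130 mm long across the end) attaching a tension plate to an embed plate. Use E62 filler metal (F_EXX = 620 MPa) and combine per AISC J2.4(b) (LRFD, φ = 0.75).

φR_n ≈ 1360 kN

t_e = 0.707 × 10 = 7.07 mm.
R_nwl = 0.6 × 620 × 7.07 × 560 × 10⁻³ = 1473 kN (longitudinal, 2 welds).
R_nwt = 0.6 × 620 × 7.07 × 130 × 10⁻³ = 341.9 kN (transverse, base value).
(i) R_nwl + R_nwt = 1815 kN; (ii) 0.85 R_nwl + 1.5 R_nwt = 1765 kN.
R_n = max = 1815 kN [governs: (i)]; φR_n = 1361 kN.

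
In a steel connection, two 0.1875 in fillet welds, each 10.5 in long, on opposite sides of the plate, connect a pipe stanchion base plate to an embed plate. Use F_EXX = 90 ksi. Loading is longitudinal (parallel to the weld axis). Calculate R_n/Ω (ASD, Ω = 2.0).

Effective throat t_e = 0.707 × 0.1875 = 0.1326 in.
Total length L = 21 in; A_we = 0.1326 × 21 = 2.784 in².
F_nw = 0.6 F_EXX = 0.6 × 90 = 54 ksi.
R_n = 54 × 2.784 = 150.3 kips; R_n/Ω = 150.3/2.0 = 75.16 kips.

R_n/Ω ≈ 75.2 kips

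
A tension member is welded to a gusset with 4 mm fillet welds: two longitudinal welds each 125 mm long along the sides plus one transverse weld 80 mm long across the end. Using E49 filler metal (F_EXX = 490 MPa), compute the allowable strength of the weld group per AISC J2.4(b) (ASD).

t_e = 0.707 × 4 = 2.828 mm.
R_nwl = 0.6 × 490 × 2.828 × 250 × 10⁻³ = 207.9 kN (longitudinal, 2 welds).
R_nwt = 0.6 × 490 × 2.828 × 80 × 10⁻³ = 66.51 kN (transverse, base value).
(i) R_nwl + R_nwt = 274.4 kN; (ii) 0.85 R_nwl + 1.5 R_nwt = 276.5 kN.
R_n = max = 276.5 kN [governs: (ii)]; R_n/Ω = 138.2 kN.

R_n/Ω ≈ 138 kN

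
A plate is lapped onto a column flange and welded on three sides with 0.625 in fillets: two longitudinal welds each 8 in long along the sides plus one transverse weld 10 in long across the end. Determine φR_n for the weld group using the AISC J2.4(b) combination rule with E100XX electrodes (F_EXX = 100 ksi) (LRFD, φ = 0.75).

t_e = 0.707 × 0.625 = 0.4419 in.
R_nwl = 0.6 × 100 × 0.4419 × 16 = 424.2 kips (longitudinal, 2 welds).
R_nwt = 0.6 × 100 × 0.4419 × 10 = 265.1 kips (transverse, base value).
(i) R_nwl + R_nwt = 689.3 kips; (ii) 0.85 R_nwl + 1.5 R_nwt = 758.3 kips.
R_n = max = 758.3 kips [governs: (ii)]; φR_n = 568.7 kips.

φR_n ≈ 569 kips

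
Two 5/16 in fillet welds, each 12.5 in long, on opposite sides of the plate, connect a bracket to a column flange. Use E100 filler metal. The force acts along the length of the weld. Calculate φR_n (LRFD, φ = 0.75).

φR_n ≈ 249 kips

E100XX → F_EXX = 100 ksi.
Effective throat t_e = 0.707 × 0.3125 = 0.2209 in.
Total length L = 25 in; A_we = 0.2209 × 25 = 5.523 in².
F_nw = 0.6 F_EXX = 0.6 × 100 = 60 ksi.
φR_n = 0.75 × 60 × 5.523 = 248.6 kips.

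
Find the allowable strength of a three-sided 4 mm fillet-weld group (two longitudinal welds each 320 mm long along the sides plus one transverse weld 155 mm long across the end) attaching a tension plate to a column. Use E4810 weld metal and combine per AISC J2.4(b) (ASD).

R_n/Ω ≈ 324 kN

E48XX → F_EXX = 480 MPa.
t_e = 0.707 × 4 = 2.828 mm.
R_nwl = 0.6 × 480 × 2.828 × 640 × 10⁻³ = 521.3 kN (longitudinal, 2 welds).
R_nwt = 0.6 × 480 × 2.828 × 155 × 10⁻³ = 126.2 kN (transverse, base value).
(i) R_nwl + R_nwt = 647.5 kN; (ii) 0.85 R_nwl + 1.5 R_nwt = 632.4 kN.
R_n = max = 647.5 kN [governs: (i)]; R_n/Ω = 323.7 kN.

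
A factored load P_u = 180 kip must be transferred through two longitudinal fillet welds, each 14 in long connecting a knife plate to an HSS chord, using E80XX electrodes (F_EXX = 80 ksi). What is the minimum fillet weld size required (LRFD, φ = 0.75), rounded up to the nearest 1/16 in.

w = 5/16 in

Total weld length L = 28 in.
Required throat t_e = P_u / (φ × 0.6 F_EXX × L) = 180 / (0.75 × 0.6 × 80 × 28) = 0.1786 in.
Required leg w = t_e / 0.707 = 0.2526 in → use 5/16 in.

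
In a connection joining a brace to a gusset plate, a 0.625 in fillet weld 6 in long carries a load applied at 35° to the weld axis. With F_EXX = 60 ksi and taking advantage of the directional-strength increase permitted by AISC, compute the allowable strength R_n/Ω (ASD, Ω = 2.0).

t_e = 0.707 × 0.625 = 0.4419 in; A_we = 0.4419 × 6 = 2.651 in².
Directional factor: 1.0 + 0.5 sin^1.5(35°) = 1.217.
F_nw = 0.6 × 60 × 1.217 = 43.82 ksi.
R_n/Ω = (43.82 × 2.651) / 2.0 = 58.09 kips.

R_n/Ω ≈ 58.1 kips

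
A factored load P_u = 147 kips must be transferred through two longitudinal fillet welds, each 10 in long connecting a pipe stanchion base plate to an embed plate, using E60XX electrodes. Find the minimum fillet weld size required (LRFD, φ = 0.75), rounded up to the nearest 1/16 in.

E60XX → F_EXX = 60 ksi.
Total weld length L = 20 in.
Required throat t_e = P_u / (φ × 0.6 F_EXX × L) = 147 / (0.75 × 0.6 × 60 × 20) = 0.2722 in.
Required leg w = t_e / 0.707 = 0.385 in → use 7/16 in.

w = 7/16 in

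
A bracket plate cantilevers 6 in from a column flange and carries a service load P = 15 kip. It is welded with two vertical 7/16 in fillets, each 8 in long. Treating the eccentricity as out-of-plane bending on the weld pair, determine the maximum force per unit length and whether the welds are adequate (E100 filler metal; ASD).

E100XX → F_EXX = 100 ksi.
L_w = 2 × 8 = 16 in; section modulus (unit throat) S = 2 × L²/6 = 21.33 in².
Direct shear f_v = P/L_w = 15/16 = 0.9375 kip/in.
Moment M = P × e = 15 × 6 = 90 kip·in; bending f_b = M/S = 4.219 kip/in.
f_max = √(f_v² + f_b²) = √(0.9375² + 4.219²) = 4.322 kip/in.
r_n/Ω = (1/2.0) × 0.6 × 100 × (0.707 × 0.4375) = 9.279 kip/in → adequate.

f_max ≈ 4.32 kip/in; adequate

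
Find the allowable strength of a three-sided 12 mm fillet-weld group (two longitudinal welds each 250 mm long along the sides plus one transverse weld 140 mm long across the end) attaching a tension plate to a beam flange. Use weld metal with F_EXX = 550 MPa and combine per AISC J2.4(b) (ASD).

t_e = 0.707 × 12 = 8.484 mm.
R_nwl = 0.6 × 550 × 8.484 × 500 × 10⁻³ = 1400 kN (longitudinal, 2 welds).
R_nwt = 0.6 × 550 × 8.484 × 140 × 10⁻³ = 392 kN (transverse, base value).
(i) R_nwl + R_nwt = 1792 kN; (ii) 0.85 R_nwl + 1.5 R_nwt = 1778 kN.
R_n = max = 1792 kN [governs: (i)]; R_n/Ω = 895.9 kN.

R_n/Ω ≈ 896 kN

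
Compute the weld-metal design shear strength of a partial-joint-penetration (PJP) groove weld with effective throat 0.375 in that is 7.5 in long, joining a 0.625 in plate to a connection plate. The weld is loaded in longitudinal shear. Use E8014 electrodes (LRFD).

E80XX → F_EXX = 80 ksi.
Effective throat (given) t_e = 0.375 in.
A_we = 0.375 × 7.5 = 2.812 in².
F_nw = 0.6 F_EXX = 48 ksi.
φR_n = 0.75 × 48 × 2.812 = 101.2 kips.

φR_n ≈ 101 kips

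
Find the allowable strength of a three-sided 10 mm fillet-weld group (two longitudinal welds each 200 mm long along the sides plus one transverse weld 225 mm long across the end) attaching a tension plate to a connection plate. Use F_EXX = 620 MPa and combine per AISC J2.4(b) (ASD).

R_n/Ω ≈ 891 kN

t_e = 0.707 × 10 = 7.07 mm.
R_nwl = 0.6 × 620 × 7.07 × 400 × 10⁻³ = 1052 kN (longitudinal, 2 welds).
R_nwt = 0.6 × 620 × 7.07 × 225 × 10⁻³ = 591.8 kN (transverse, base value).
(i) R_nwl + R_nwt = 1644 kN; (ii) 0.85 R_nwl + 1.5 R_nwt = 1782 kN.
R_n = max = 1782 kN [governs: (ii)]; R_n/Ω = 890.9 kN.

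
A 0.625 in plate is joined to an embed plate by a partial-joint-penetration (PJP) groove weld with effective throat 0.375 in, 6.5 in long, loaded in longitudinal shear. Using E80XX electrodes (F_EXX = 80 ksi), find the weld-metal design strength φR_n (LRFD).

Effective throat (given) t_e = 0.375 in.
A_we = 0.375 × 6.5 = 2.438 in².
F_nw = 0.6 F_EXX = 48 ksi.
φR_n = 0.75 × 48 × 2.438 = 87.75 kips.

φR_n ≈ 87.8 kips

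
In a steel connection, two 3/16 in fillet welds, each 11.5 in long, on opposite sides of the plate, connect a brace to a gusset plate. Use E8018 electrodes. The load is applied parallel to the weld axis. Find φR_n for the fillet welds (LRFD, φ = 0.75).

E80XX → F_EXX = 80 ksi.
Effective throat t_e = 0.707 × 0.1875 = 0.1326 in.
Total length L = 23 in; A_we = 0.1326 × 23 = 3.049 in².
F_nw = 0.6 F_EXX = 0.6 × 80 = 48 ksi.
φR_n = 0.75 × 48 × 3.049 = 109.8 kips.

φR_n ≈ 110 kips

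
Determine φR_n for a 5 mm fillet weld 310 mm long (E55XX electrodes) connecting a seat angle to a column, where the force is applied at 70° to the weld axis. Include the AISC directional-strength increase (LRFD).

E55XX → F_EXX = 550 MPa.
t_e = 0.707 × 5 = 3.535 mm; A_we = 3.535 × 310 = 1096 mm².
Directional factor: 1.0 + 0.5 sin^1.5(70°) = 1.455.
F_nw = 0.6 × 550 × 1.455 = 480.3 MPa.
φR_n = 0.75 × 480.3 × 1096 × 10⁻³ = 394.8 kN.

φR_n ≈ 395 kN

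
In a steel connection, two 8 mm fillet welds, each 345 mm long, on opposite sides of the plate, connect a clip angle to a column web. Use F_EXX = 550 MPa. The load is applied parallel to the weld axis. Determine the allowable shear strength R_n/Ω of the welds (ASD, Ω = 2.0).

Effective throat t_e = 0.707 × 8 = 5.656 mm.
Total length L = 690 mm; A_we = 5.656 × 690 = 3903 mm².
F_nw = 0.6 F_EXX = 0.6 × 550 = 330 MPa.
R_n = 330 × 3903 × 10⁻³ = 1288 kN; R_n/Ω = 1288/2.0 = 643.9 kN.

R_n/Ω ≈ 644 kN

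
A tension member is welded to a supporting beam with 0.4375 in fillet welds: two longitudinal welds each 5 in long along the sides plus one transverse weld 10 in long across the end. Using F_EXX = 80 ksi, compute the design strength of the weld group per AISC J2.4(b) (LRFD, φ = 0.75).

t_e = 0.707 × 0.4375 = 0.3093 in.
R_nwl = 0.6 × 80 × 0.3093 × 10 = 148.5 kip (longitudinal, 2 welds).
R_nwt = 0.6 × 80 × 0.3093 × 10 = 148.5 kip (transverse, base value).
(i) R_nwl + R_nwt = 296.9 kip; (ii) 0.85 R_nwl + 1.5 R_nwt = 348.9 kip.
R_n = max = 348.9 kip [governs: (ii)]; φR_n = 261.7 kip.

φR_n ≈ 262 kip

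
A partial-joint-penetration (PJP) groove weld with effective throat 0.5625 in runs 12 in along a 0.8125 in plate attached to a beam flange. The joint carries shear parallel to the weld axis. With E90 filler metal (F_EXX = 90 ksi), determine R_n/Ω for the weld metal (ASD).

R_n/Ω ≈ 182 kips

Effective throat (given) t_e = 0.5625 in.
A_we = 0.5625 × 12 = 6.75 in².
F_nw = 0.6 F_EXX = 54 ksi.
R_n/Ω = (54 × 6.75) / 2.0 = 182.2 kips.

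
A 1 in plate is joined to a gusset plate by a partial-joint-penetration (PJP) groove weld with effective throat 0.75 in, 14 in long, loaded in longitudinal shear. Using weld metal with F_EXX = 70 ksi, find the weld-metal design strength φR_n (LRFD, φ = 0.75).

Effective throat (given) t_e = 0.75 in.
A_we = 0.75 × 14 = 10.5 in².
F_nw = 0.6 F_EXX = 42 ksi.
φR_n = 0.75 × 42 × 10.5 = 330.8 kips.

φR_n ≈ 331 kips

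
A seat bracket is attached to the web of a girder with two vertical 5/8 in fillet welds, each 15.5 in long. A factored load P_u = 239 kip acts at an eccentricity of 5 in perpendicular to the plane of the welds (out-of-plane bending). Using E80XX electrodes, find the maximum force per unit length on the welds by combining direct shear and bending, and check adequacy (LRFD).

f_max ≈ 16.8 kip/in; NOT adequate

E80XX → F_EXX = 80 ksi.
L_w = 2 × 15.5 = 31 in; section modulus (unit throat) S = 2 × L²/6 = 80.08 in².
Direct shear f_v = P/L_w = 239/31 = 7.71 kip/in.
Moment M = P × e = 239 × 5 = 1195 kip·in; bending f_b = M/S = 14.92 kip/in.
f_max = √(f_v² + f_b²) = √(7.71² + 14.92²) = 16.8 kip/in.
φr_n = 0.75 × 0.6 × 80 × (0.707 × 0.625) = 15.91 kip/in → NOT adequate.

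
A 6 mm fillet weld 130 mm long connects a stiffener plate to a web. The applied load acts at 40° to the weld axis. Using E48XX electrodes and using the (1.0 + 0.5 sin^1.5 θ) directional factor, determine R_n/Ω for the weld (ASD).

E48XX → F_EXX = 480 MPa.
t_e = 0.707 × 6 = 4.242 mm; A_we = 4.242 × 130 = 551.5 mm².
Directional factor: 1.0 + 0.5 sin^1.5(40°) = 1.258.
F_nw = 0.6 × 480 × 1.258 = 362.2 MPa.
R_n/Ω = (362.2 × 551.5) / 2.0 × 10⁻³ = 99.87 kN.

R_n/Ω ≈ 99.9 kN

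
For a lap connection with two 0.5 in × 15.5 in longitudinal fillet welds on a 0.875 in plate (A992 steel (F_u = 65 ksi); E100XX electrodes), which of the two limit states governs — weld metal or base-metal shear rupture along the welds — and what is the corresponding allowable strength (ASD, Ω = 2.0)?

R_n/Ω ≈ 329 kips (weld metal governs)

E100XX → F_EXX = 100 ksi.
t_e = 0.707 × 0.5 = 0.3535 in; L = 31 in.
Weld metal: R_n/Ω = (1/2.0) × 0.6 × 100 × 0.3535 × 31 = 328.8 kips.
Base metal (shear rupture): R_n/Ω = (1/2.0) × 0.6 × 65 × 0.875 × 31 = 528.9 kips.
Governing: weld metal.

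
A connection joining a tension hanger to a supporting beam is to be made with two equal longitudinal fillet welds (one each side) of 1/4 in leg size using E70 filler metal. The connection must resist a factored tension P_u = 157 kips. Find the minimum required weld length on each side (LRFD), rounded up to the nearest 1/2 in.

L = 14.5 in on each side

E70XX → F_EXX = 70 ksi.
Throat t_e = 0.707 × 0.25 = 0.1767 in.
φr_n = 0.75 × 0.6 × 70 × 0.1767 = 5.568 kips/in.
L_req = P_u / φr_n = 157 / 5.568 = 28.2 in total.
Per side: 28.2 / 2 = 14.1 in.
Round up → use L = 14.5 in on each side.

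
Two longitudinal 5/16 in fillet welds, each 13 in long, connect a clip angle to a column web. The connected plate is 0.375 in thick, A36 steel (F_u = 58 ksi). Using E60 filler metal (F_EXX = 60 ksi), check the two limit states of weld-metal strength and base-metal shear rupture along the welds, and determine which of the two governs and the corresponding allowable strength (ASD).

R_n/Ω ≈ 103 kips (weld metal governs)

t_e = 0.707 × 0.3125 = 0.2209 in; L = 26 in.
Weld metal: R_n/Ω = (1/2.0) × 0.6 × 60 × 0.2209 × 26 = 103.4 kips.
Base metal (shear rupture): R_n/Ω = (1/2.0) × 0.6 × 58 × 0.375 × 26 = 169.6 kips.
Governing: weld metal.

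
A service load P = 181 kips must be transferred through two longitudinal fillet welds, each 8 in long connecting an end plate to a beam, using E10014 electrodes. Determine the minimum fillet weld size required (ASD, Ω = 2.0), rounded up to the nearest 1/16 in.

w = 9/16 in

E100XX → F_EXX = 100 ksi.
Total weld length L = 16 in.
Required throat t_e = P × Ω / (0.6 F_EXX × L) = 181 × 2.0 / (0.6 × 100 × 16) = 0.3771 in.
Required leg w = t_e / 0.707 = 0.5334 in → use 9/16 in.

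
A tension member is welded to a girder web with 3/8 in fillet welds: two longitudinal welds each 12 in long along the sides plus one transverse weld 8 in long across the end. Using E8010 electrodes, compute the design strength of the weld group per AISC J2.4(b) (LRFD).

φR_n ≈ 309 kip

E80XX → F_EXX = 80 ksi.
t_e = 0.707 × 0.375 = 0.2651 in.
R_nwl = 0.6 × 80 × 0.2651 × 24 = 305.4 kip (longitudinal, 2 welds).
R_nwt = 0.6 × 80 × 0.2651 × 8 = 101.8 kip (transverse, base value).
(i) R_nwl + R_nwt = 407.2 kip; (ii) 0.85 R_nwl + 1.5 R_nwt = 412.3 kip.
R_n = max = 412.3 kip [governs: (ii)]; φR_n = 309.2 kip.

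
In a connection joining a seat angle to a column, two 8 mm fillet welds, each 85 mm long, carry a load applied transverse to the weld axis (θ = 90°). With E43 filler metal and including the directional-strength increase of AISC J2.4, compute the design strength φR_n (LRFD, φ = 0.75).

φR_n ≈ 279 kN

E43XX → F_EXX = 430 MPa.
t_e = 0.707 × 8 = 5.656 mm; A_we = 5.656 × 170 = 961.5 mm².
Directional factor: 1.0 + 0.5 sin^1.5(90°) = 1.5.
F_nw = 0.6 × 430 × 1.5 = 387 MPa.
φR_n = 0.75 × 387 × 961.5 × 10⁻³ = 279.1 kN.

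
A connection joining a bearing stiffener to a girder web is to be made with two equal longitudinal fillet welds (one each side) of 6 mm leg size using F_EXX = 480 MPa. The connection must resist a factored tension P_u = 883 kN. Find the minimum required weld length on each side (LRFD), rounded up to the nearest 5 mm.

L = 485 mm on each side

Throat t_e = 0.707 × 6 = 4.242 mm.
φr_n = 0.75 × 0.6 × 480 × 4.242 × 10⁻³ = 0.9163 kN/mm.
L_req = P_u / φr_n = 883 / 0.9163 = 963.7 mm total.
Per side: 963.7 / 2 = 481.8 mm.
Round up → use L = 485 mm on each side.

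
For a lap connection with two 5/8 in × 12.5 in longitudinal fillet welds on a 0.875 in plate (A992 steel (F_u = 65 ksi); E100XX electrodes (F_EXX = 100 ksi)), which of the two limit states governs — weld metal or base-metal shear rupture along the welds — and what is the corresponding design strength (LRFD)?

t_e = 0.707 × 0.625 = 0.4419 in; L = 25 in.
Weld metal: φR_n = 0.75 × 0.6 × 100 × 0.4419 × 25 = 497.1 kip.
Base metal (shear rupture): φR_n = 0.75 × 0.6 × 65 × 0.875 × 25 = 639.8 kip.
Governing: weld metal.

φR_n ≈ 497 kip (weld metal governs)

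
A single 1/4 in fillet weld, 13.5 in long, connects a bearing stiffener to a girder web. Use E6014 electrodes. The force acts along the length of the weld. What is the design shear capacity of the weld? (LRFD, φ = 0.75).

E60XX → F_EXX = 60 ksi.
Effective throat t_e = 0.707 × 0.25 = 0.1767 in.
Total length L = 13.5 in; A_we = 0.1767 × 13.5 = 2.386 in².
F_nw = 0.6 F_EXX = 0.6 × 60 = 36 ksi.
φR_n = 0.75 × 36 × 2.386 = 64.43 kips.

φR_n ≈ 64.4 kips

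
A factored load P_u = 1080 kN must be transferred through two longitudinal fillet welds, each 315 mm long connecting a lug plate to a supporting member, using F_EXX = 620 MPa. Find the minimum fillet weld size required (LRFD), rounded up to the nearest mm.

Total weld length L = 630 mm.
Required throat t_e = P_u / (φ × 0.6 F_EXX × L) = 1080 / (0.75 × 0.6 × 620 × 630 × 10⁻³) = 6.144 mm.
Required leg w = t_e / 0.707 = 8.691 mm → use 9 mm.

w = 9 mm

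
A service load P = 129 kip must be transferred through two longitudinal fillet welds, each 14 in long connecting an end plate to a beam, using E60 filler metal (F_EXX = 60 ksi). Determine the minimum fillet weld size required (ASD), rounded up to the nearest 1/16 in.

Total weld length L = 28 in.
Required throat t_e = P × Ω / (0.6 F_EXX × L) = 129 × 2.0 / (0.6 × 60 × 28) = 0.256 in.
Required leg w = t_e / 0.707 = 0.362 in → use 3/8 in.

w = 3/8 in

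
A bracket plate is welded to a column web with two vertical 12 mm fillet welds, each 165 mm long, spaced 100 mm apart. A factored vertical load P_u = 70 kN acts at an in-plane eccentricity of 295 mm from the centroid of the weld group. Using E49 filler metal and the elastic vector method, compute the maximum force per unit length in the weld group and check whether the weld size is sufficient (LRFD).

f_max ≈ 1390 N/mm; adequate

E49XX → F_EXX = 490 MPa.
Total weld length L_w = 330 mm. Treat welds as unit-width lines.
Polar moment about centroid: J = 2[d³/12 + d(b/2)²] = 2[165³/12 + 165×50²] = 1574000 mm³.
Direct shear f_v = P/L_w = 70×10³ / 330 = 212.1 N/mm (vertical).
Torsion M = P·e = 70×10³ × 295 = 20650000 N·mm.
Critical point at (x, y) = (50, 82.5) from centroid. f_tx = M·y/J = 1083 N/mm; f_ty = M·x/J = 656.1 N/mm.
Resultant f_max = √[f_tx² + (f_v + f_ty)²] = √[1083² + (212.1 + 656.1)²] = 1388 N/mm.
Capacity per unit length: φr_n = 0.75 × 0.6 × 490 × (0.707 × 12) = 1871 N/mm.
1388 ≤ 1871 → adequate.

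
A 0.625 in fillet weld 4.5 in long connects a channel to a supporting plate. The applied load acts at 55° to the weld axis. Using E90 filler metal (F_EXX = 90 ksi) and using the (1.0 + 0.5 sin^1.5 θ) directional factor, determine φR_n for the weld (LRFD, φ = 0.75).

φR_n ≈ 110 kip

t_e = 0.707 × 0.625 = 0.4419 in; A_we = 0.4419 × 4.5 = 1.988 in².
Directional factor: 1.0 + 0.5 sin^1.5(55°) = 1.371.
F_nw = 0.6 × 90 × 1.371 = 74.02 ksi.
φR_n = 0.75 × 74.02 × 1.988 = 110.4 kip.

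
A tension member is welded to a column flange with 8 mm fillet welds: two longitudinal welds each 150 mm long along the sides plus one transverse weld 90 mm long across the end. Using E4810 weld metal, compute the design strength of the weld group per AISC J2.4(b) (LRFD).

E48XX → F_EXX = 480 MPa.
t_e = 0.707 × 8 = 5.656 mm.
R_nwl = 0.6 × 480 × 5.656 × 300 × 10⁻³ = 488.7 kN (longitudinal, 2 welds).
R_nwt = 0.6 × 480 × 5.656 × 90 × 10⁻³ = 146.6 kN (transverse, base value).
(i) R_nwl + R_nwt = 635.3 kN; (ii) 0.85 R_nwl + 1.5 R_nwt = 635.3 kN.
R_n = max = 635.3 kN [governs: (ii)]; φR_n = 476.5 kN.

φR_n ≈ 476 kN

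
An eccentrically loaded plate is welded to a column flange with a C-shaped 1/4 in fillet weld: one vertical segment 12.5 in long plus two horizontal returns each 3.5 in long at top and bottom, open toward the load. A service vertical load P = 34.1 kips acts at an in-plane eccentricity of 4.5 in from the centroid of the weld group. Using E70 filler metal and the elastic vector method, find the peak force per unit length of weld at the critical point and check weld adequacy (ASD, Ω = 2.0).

f_max ≈ 3.43 kip/in; adequate

E70XX → F_EXX = 70 ksi.
Total weld length L_w = 19.5 in. Treat welds as unit-width lines.
Centroid: x̄ = 2×3.5×1.75 / 19.5 = 0.6282 in from the vertical weld.
Polar moment about centroid: J = I_x + I_y = [12.5³/12 + 2×3.5×6.25²] + [12.5×0.6282² + 2(3.5³/12 + 3.5×1.122²)] = 457.1 in³.
Direct shear f_v = P/L_w = 34.1 / 19.5 = 1.749 kip/in (vertical).
Torsion M = P·e = 34.1 × 4.5 = 153.45 kip·in.
Critical point at (x, y) = (2.872, 6.25) from centroid. f_tx = M·y/J = 2.098 kip/in; f_ty = M·x/J = 0.9641 kip/in.
Resultant f_max = √[f_tx² + (f_v + f_ty)²] = √[2.098² + (1.749 + 0.9641)²] = 3.43 kip/in.
Capacity per unit length: r_n/Ω = (1/2.0) × 0.6 × 70 × (0.707 × 0.25) = 3.712 kip/in.
3.43 ≤ 3.712 → adequate.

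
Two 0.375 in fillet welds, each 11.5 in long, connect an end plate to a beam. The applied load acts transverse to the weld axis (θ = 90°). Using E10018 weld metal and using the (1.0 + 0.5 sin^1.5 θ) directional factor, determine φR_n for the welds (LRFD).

φR_n ≈ 412 kips

E100XX → F_EXX = 100 ksi.
t_e = 0.707 × 0.375 = 0.2651 in; A_we = 0.2651 × 23 = 6.098 in².
Directional factor: 1.0 + 0.5 sin^1.5(90°) = 1.5.
F_nw = 0.6 × 100 × 1.5 = 90 ksi.
φR_n = 0.75 × 90 × 6.098 = 411.6 kips.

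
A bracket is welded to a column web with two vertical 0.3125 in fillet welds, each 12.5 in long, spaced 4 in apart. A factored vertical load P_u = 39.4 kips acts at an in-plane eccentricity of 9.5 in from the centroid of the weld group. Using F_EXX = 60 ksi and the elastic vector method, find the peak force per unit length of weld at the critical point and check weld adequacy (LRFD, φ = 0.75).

f_max ≈ 6.43 kip/in; NOT adequate

Total weld length L_w = 25 in. Treat welds as unit-width lines.
Polar moment about centroid: J = 2[d³/12 + d(b/2)²] = 2[12.5³/12 + 12.5×2²] = 425.5 in³.
Direct shear f_v = P/L_w = 39.4 / 25 = 1.576 kip/in (vertical).
Torsion M = P·e = 39.4 × 9.5 = 374.3 kip·in.
Critical point at (x, y) = (2, 6.25) from centroid. f_tx = M·y/J = 5.498 kip/in; f_ty = M·x/J = 1.759 kip/in.
Resultant f_max = √[f_tx² + (f_v + f_ty)²] = √[5.498² + (1.576 + 1.759)²] = 6.43 kip/in.
Capacity per unit length: φr_n = 0.75 × 0.6 × 60 × (0.707 × 0.3125) = 5.965 kip/in.
6.43 > 5.965 → NOT adequate.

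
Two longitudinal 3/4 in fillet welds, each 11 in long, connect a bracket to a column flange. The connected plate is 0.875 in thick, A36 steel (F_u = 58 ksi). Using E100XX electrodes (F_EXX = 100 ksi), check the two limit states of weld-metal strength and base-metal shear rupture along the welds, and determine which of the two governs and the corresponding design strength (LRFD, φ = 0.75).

φR_n ≈ 502 kip (base-metal shear rupture governs)

t_e = 0.707 × 0.75 = 0.5302 in; L = 22 in.
Weld metal: φR_n = 0.75 × 0.6 × 100 × 0.5302 × 22 = 524.9 kip.
Base metal (shear rupture): φR_n = 0.75 × 0.6 × 58 × 0.875 × 22 = 502.4 kip.
Governing: base-metal shear rupture.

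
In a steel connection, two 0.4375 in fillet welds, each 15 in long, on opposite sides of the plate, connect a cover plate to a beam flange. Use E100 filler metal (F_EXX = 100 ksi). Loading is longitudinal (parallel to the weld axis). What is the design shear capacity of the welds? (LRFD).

Effective throat t_e = 0.707 × 0.4375 = 0.3093 in.
Total length L = 30 in; A_we = 0.3093 × 30 = 9.279 in².
F_nw = 0.6 F_EXX = 0.6 × 100 = 60 ksi.
φR_n = 0.75 × 60 × 9.279 = 417.6 kips.

φR_n ≈ 418 kips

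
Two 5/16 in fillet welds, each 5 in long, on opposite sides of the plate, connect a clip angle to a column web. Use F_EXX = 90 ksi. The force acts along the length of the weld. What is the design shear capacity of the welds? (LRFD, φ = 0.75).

Effective throat t_e = 0.707 × 0.3125 = 0.2209 in.
Total length L = 10 in; A_we = 0.2209 × 10 = 2.209 in².
F_nw = 0.6 F_EXX = 0.6 × 90 = 54 ksi.
φR_n = 0.75 × 54 × 2.209 = 89.48 kips.

φR_n ≈ 89.5 kips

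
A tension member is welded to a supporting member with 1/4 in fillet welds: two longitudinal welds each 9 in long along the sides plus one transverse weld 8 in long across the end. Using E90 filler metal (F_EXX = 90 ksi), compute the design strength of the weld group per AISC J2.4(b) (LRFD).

φR_n ≈ 195 kips

t_e = 0.707 × 0.25 = 0.1767 in.
R_nwl = 0.6 × 90 × 0.1767 × 18 = 171.8 kips (longitudinal, 2 welds).
R_nwt = 0.6 × 90 × 0.1767 × 8 = 76.36 kips (transverse, base value).
(i) R_nwl + R_nwt = 248.2 kips; (ii) 0.85 R_nwl + 1.5 R_nwt = 260.6 kips.
R_n = max = 260.6 kips [governs: (ii)]; φR_n = 195.4 kips.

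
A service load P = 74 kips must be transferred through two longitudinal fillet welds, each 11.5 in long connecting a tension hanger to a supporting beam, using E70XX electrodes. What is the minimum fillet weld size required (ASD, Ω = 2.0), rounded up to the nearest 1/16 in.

E70XX → F_EXX = 70 ksi.
Total weld length L = 23 in.
Required throat t_e = P × Ω / (0.6 F_EXX × L) = 74 × 2.0 / (0.6 × 70 × 23) = 0.1532 in.
Required leg w = t_e / 0.707 = 0.2167 in → use 1/4 in.

w = 1/4 in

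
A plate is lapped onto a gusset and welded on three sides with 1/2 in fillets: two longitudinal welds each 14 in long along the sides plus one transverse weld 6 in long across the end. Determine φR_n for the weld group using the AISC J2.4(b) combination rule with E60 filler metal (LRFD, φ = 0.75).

φR_n ≈ 325 kip

E60XX → F_EXX = 60 ksi.
t_e = 0.707 × 0.5 = 0.3535 in.
R_nwl = 0.6 × 60 × 0.3535 × 28 = 356.3 kip (longitudinal, 2 welds).
R_nwt = 0.6 × 60 × 0.3535 × 6 = 76.36 kip (transverse, base value).
(i) R_nwl + R_nwt = 432.7 kip; (ii) 0.85 R_nwl + 1.5 R_nwt = 417.4 kip.
R_n = max = 432.7 kip [governs: (i)]; φR_n = 324.5 kip.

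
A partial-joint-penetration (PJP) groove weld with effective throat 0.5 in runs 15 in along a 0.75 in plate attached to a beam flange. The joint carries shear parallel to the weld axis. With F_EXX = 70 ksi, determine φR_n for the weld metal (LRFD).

Effective throat (given) t_e = 0.5 in.
A_we = 0.5 × 15 = 7.5 in².
F_nw = 0.6 F_EXX = 42 ksi.
φR_n = 0.75 × 42 × 7.5 = 236.2 kips.

φR_n ≈ 236 kips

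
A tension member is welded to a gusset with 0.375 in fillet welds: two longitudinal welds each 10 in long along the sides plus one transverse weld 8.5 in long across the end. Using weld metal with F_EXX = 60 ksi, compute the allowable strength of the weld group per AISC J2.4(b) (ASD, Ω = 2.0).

t_e = 0.707 × 0.375 = 0.2651 in.
R_nwl = 0.6 × 60 × 0.2651 × 20 = 190.9 kip (longitudinal, 2 welds).
R_nwt = 0.6 × 60 × 0.2651 × 8.5 = 81.13 kip (transverse, base value).
(i) R_nwl + R_nwt = 272 kip; (ii) 0.85 R_nwl + 1.5 R_nwt = 283.9 kip.
R_n = max = 283.9 kip [governs: (ii)]; R_n/Ω = 142 kip.

R_n/Ω ≈ 142 kip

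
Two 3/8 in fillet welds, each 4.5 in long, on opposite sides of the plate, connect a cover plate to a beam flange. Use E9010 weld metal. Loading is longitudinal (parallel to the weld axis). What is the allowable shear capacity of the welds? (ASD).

R_n/Ω ≈ 64.4 kips

E90XX → F_EXX = 90 ksi.
Effective throat t_e = 0.707 × 0.375 = 0.2651 in.
Total length L = 9 in; A_we = 0.2651 × 9 = 2.386 in².
F_nw = 0.6 F_EXX = 0.6 × 90 = 54 ksi.
R_n = 54 × 2.386 = 128.9 kips; R_n/Ω = 128.9/2.0 = 64.43 kips.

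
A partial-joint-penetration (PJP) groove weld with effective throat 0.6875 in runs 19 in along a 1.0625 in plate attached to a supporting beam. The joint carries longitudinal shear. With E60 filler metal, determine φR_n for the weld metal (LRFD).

φR_n ≈ 353 kips

E60XX → F_EXX = 60 ksi.
Effective throat (given) t_e = 0.6875 in.
A_we = 0.6875 × 19 = 13.06 in².
F_nw = 0.6 F_EXX = 36 ksi.
φR_n = 0.75 × 36 × 13.06 = 352.7 kips.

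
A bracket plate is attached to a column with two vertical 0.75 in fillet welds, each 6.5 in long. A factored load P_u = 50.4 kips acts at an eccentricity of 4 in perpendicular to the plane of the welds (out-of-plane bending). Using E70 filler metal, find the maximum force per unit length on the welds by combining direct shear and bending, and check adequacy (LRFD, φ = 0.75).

f_max ≈ 14.8 kip/in; adequate

E70XX → F_EXX = 70 ksi.
L_w = 2 × 6.5 = 13 in; section modulus (unit throat) S = 2 × L²/6 = 14.08 in².
Direct shear f_v = P/L_w = 50.4/13 = 3.877 kip/in.
Moment M = P × e = 50.4 × 4 = 201.6 kip·in; bending f_b = M/S = 14.31 kip/in.
f_max = √(f_v² + f_b²) = √(3.877² + 14.31²) = 14.83 kip/in.
φr_n = 0.75 × 0.6 × 70 × (0.707 × 0.75) = 16.7 kip/in → adequate.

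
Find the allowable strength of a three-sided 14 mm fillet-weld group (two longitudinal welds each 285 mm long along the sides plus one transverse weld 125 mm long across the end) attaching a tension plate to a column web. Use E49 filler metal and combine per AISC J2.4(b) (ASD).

E49XX → F_EXX = 490 MPa.
t_e = 0.707 × 14 = 9.898 mm.
R_nwl = 0.6 × 490 × 9.898 × 570 × 10⁻³ = 1659 kN (longitudinal, 2 welds).
R_nwt = 0.6 × 490 × 9.898 × 125 × 10⁻³ = 363.8 kN (transverse, base value).
(i) R_nwl + R_nwt = 2022 kN; (ii) 0.85 R_nwl + 1.5 R_nwt = 1956 kN.
R_n = max = 2022 kN [governs: (i)]; R_n/Ω = 1011 kN.

R_n/Ω ≈ 1010 kN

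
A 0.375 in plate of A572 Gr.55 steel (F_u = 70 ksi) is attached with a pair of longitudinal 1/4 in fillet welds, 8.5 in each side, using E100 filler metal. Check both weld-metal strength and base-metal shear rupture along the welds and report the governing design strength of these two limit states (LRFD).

φR_n ≈ 135 kip (weld metal governs)

E100XX → F_EXX = 100 ksi.
t_e = 0.707 × 0.25 = 0.1767 in; L = 17 in.
Weld metal: φR_n = 0.75 × 0.6 × 100 × 0.1767 × 17 = 135.2 kip.
Base metal (shear rupture): φR_n = 0.75 × 0.6 × 70 × 0.375 × 17 = 200.8 kip.
Governing: weld metal.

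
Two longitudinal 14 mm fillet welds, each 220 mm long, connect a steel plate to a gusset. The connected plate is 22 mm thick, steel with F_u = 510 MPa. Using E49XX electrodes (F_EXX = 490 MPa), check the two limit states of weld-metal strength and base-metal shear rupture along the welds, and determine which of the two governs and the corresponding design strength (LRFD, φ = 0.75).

t_e = 0.707 × 14 = 9.898 mm; L = 440 mm.
Weld metal: φR_n = 0.75 × 0.6 × 490 × 9.898 × 440 × 10⁻³ = 960.3 kN.
Base metal (shear rupture): φR_n = 0.75 × 0.6 × 510 × 22 × 440 × 10⁻³ = 2222 kN.
Governing: weld metal.

φR_n ≈ 960 kN (weld metal governs)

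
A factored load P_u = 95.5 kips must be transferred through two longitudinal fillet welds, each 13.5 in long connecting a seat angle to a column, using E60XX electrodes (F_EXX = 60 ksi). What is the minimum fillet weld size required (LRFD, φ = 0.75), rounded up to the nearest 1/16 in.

w = 3/16 in

Total weld length L = 27 in.
Required throat t_e = P_u / (φ × 0.6 F_EXX × L) = 95.5 / (0.75 × 0.6 × 60 × 27) = 0.131 in.
Required leg w = t_e / 0.707 = 0.1853 in → use 3/16 in.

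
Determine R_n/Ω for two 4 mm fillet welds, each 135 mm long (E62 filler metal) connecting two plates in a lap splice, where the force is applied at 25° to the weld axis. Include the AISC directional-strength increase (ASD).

E62XX → F_EXX = 620 MPa.
t_e = 0.707 × 4 = 2.828 mm; A_we = 2.828 × 270 = 763.6 mm².
Directional factor: 1.0 + 0.5 sin^1.5(25°) = 1.137.
F_nw = 0.6 × 620 × 1.137 = 423.1 MPa.
R_n/Ω = (423.1 × 763.6) / 2.0 × 10⁻³ = 161.5 kN.

R_n/Ω ≈ 162 kN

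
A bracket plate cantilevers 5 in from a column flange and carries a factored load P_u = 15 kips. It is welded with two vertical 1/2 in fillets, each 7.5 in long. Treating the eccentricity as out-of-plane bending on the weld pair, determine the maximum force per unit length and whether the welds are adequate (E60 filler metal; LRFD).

f_max ≈ 4.12 kip/in; adequate

E60XX → F_EXX = 60 ksi.
L_w = 2 × 7.5 = 15 in; section modulus (unit throat) S = 2 × L²/6 = 18.75 in².
Direct shear f_v = P/L_w = 15/15 = 1 kip/in.
Moment M = P × e = 15 × 5 = 75 kip·in; bending f_b = M/S = 4 kip/in.
f_max = √(f_v² + f_b²) = √(1² + 4²) = 4.123 kip/in.
φr_n = 0.75 × 0.6 × 60 × (0.707 × 0.5) = 9.544 kip/in → adequate.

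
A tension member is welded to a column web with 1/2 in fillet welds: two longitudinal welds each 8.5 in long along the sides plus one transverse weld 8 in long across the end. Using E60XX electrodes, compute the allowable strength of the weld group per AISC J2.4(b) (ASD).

E60XX → F_EXX = 60 ksi.
t_e = 0.707 × 0.5 = 0.3535 in.
R_nwl = 0.6 × 60 × 0.3535 × 17 = 216.3 kips (longitudinal, 2 welds).
R_nwt = 0.6 × 60 × 0.3535 × 8 = 101.8 kips (transverse, base value).
(i) R_nwl + R_nwt = 318.1 kips; (ii) 0.85 R_nwl + 1.5 R_nwt = 336.6 kips.
R_n = max = 336.6 kips [governs: (ii)]; R_n/Ω = 168.3 kips.

R_n/Ω ≈ 168 kips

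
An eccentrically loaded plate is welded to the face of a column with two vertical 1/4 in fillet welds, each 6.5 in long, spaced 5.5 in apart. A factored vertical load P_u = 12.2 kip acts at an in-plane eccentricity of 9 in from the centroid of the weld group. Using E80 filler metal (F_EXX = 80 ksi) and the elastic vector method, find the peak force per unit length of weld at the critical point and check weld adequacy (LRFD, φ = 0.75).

Total weld length L_w = 13 in. Treat welds as unit-width lines.
Polar moment about centroid: J = 2[d³/12 + d(b/2)²] = 2[6.5³/12 + 6.5×2.75²] = 144.1 in³.
Direct shear f_v = P/L_w = 12.2 / 13 = 0.9385 kip/in (vertical).
Torsion M = P·e = 12.2 × 9 = 109.8 kip·in.
Critical point at (x, y) = (2.75, 3.25) from centroid. f_tx = M·y/J = 2.477 kip/in; f_ty = M·x/J = 2.096 kip/in.
Resultant f_max = √[f_tx² + (f_v + f_ty)²] = √[2.477² + (0.9385 + 2.096)²] = 3.917 kip/in.
Capacity per unit length: φr_n = 0.75 × 0.6 × 80 × (0.707 × 0.25) = 6.363 kip/in.
3.917 ≤ 6.363 → adequate.

f_max ≈ 3.92 kip/in; adequate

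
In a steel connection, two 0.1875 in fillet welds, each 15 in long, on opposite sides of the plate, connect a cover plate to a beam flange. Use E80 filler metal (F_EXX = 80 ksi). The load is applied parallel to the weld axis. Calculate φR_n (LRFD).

φR_n ≈ 143 kips

Effective throat t_e = 0.707 × 0.1875 = 0.1326 in.
Total length L = 30 in; A_we = 0.1326 × 30 = 3.977 in².
F_nw = 0.6 F_EXX = 0.6 × 80 = 48 ksi.
φR_n = 0.75 × 48 × 3.977 = 143.2 kips.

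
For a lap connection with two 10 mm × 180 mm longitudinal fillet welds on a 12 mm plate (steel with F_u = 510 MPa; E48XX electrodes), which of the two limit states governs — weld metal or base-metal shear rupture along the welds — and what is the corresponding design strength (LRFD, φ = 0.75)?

E48XX → F_EXX = 480 MPa.
t_e = 0.707 × 10 = 7.07 mm; L = 360 mm.
Weld metal: φR_n = 0.75 × 0.6 × 480 × 7.07 × 360 × 10⁻³ = 549.8 kN.
Base metal (shear rupture): φR_n = 0.75 × 0.6 × 510 × 12 × 360 × 10⁻³ = 991.4 kN.
Governing: weld metal.

φR_n ≈ 550 kN (weld metal governs)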